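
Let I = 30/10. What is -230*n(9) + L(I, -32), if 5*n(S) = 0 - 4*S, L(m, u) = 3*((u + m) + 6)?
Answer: 1587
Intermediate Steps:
I = 3 (I = 30*(⅒) = 3)
L(m, u) = 18 + 3*m + 3*u (L(m, u) = 3*((m + u) + 6) = 3*(6 + m + u) = 18 + 3*m + 3*u)
n(S) = -4*S/5 (n(S) = (0 - 4*S)/5 = (-4*S)/5 = -4*S/5)
-230*n(9) + L(I, -32) = -(-184)*9 + (18 + 3*3 + 3*(-32)) = -230*(-36/5) + (18 + 9 - 96) = 1656 - 69 = 1587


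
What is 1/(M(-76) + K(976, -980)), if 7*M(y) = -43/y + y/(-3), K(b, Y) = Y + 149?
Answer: -1596/1320371 ≈ -0.0012088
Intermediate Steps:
K(b, Y) = 149 + Y
M(y) = -43/(7*y) - y/21 (M(y) = (-43/y + y/(-3))/7 = (-43/y + y*(-⅓))/7 = (-43/y - y/3)/7 = -43/(7*y) - y/21)
1/(M(-76) + K(976, -980)) = 1/((1/21)*(-129 - 1*(-76)²)/(-76) + (149 - 980)) = 1/((1/21)*(-1/76)*(-129 - 1*5776) - 831) = 1/((1/21)*(-1/76)*(-129 - 5776) - 831) = 1/((1/21)*(-1/76)*(-5905) - 831) = 1/(5905/1596 - 831) = 1/(-1320371/1596) = -1596/1320371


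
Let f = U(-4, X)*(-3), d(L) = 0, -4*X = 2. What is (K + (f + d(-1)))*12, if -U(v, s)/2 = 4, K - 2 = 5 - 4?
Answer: 324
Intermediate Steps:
K = 3 (K = 2 + (5 - 4) = 2 + 1 = 3)
X = -½ (X = -¼*2 = -½ ≈ -0.50000)
U(v, s) = -8 (U(v, s) = -2*4 = -8)
f = 24 (f = -8*(-3) = 24)
(K + (f + d(-1)))*12 = (3 + (24 + 0))*12 = (3 + 24)*12 = 27*12 = 324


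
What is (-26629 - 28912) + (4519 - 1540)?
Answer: -52562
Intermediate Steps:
(-26629 - 28912) + (4519 - 1540) = -55541 + 2979 = -52562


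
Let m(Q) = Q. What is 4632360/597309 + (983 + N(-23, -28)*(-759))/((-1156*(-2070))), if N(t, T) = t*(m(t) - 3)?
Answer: 3604782080803/476437550760 ≈ 7.5661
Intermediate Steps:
N(t, T) = t*(-3 + t) (N(t, T) = t*(t - 3) = t*(-3 + t))
4632360/597309 + (983 + N(-23, -28)*(-759))/((-1156*(-2070))) = 4632360/597309 + (983 - 23*(-3 - 23)*(-759))/((-1156*(-2070))) = 4632360*(1/597309) + (983 - 23*(-26)*(-759))/2392920 = 1544120/199103 + (983 + 598*(-759))*(1/2392920) = 1544120/199103 + (983 - 453882)*(1/2392920) = 1544120/199103 - 452899*1/2392920 = 1544120/199103 - 452899/2392920 = 3604782080803/476437550760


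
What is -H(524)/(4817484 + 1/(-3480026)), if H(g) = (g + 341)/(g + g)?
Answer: -1505111245/8784844057081492 ≈ -1.7133e-7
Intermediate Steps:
H(g) = (341 + g)/(2*g) (H(g) = (341 + g)/((2*g)) = (341 + g)*(1/(2*g)) = (341 + g)/(2*g))
-H(524)/(4817484 + 1/(-3480026)) = -(1/2)*(341 + 524)/524/(4817484 + 1/(-3480026)) = -(1/2)*(1/524)*865/(4817484 - 1/3480026) = -865/(1048*16764969574583/3480026) = -865*3480026/(1048*16764969574583) = -1*1505111245/8784844057081492 = -1505111245/8784844057081492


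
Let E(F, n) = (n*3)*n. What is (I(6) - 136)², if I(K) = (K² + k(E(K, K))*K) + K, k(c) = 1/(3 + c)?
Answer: 12082576/1369 ≈ 8825.8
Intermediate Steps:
E(F, n) = 3*n² (E(F, n) = (3*n)*n = 3*n²)
I(K) = K + K² + K/(3 + 3*K²) (I(K) = (K² + K/(3 + 3*K²)) + K = K + K² + K/(3 + 3*K²))
(I(6) - 136)² = ((⅓)*6*(1 + 3*(1 + 6)*(1 + 6²))/(1 + 6²) - 136)² = ((⅓)*6*(1 + 3*7*(1 + 36))/(1 + 36) - 136)² = ((⅓)*6*(1 + 3*7*37)/37 - 136)² = ((⅓)*6*(1/37)*(1 + 777) - 136)² = ((⅓)*6*(1/37)*778 - 136)² = (1556/37 - 136)² = (-3476/37)² = 12082576/1369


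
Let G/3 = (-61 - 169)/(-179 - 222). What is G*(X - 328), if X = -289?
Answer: -425730/401 ≈ -1061.7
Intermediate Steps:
G = 690/401 (G = 3*((-61 - 169)/(-179 - 222)) = 3*(-230/(-401)) = 3*(-230*(-1/401)) = 3*(230/401) = 690/401 ≈ 1.7207)
G*(X - 328) = 690*(-289 - 328)/401 = (690/401)*(-617) = -425730/401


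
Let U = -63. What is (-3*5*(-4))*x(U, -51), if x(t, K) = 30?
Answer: 1800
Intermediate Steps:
(-3*5*(-4))*x(U, -51) = (-3*5*(-4))*30 = -15*(-4)*30 = 60*30 = 1800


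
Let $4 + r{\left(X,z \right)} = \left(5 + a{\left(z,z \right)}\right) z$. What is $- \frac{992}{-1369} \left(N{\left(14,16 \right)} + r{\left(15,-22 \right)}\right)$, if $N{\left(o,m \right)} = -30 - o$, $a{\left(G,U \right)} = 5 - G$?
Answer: $- \frac{745984}{1369} \approx -544.91$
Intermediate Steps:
$r{\left(X,z \right)} = -4 + z \left(10 - z\right)$ ($r{\left(X,z \right)} = -4 + \left(5 - \left(-5 + z\right)\right) z = -4 + \left(10 - z\right) z = -4 + z \left(10 - z\right)$)
$- \frac{992}{-1369} \left(N{\left(14,16 \right)} + r{\left(15,-22 \right)}\right) = - \frac{992}{-1369} \left(\left(-30 - 14\right) - 708\right) = \left(-992\right) \left(- \frac{1}{1369}\right) \left(\left(-30 - 14\right) - 708\right) = \frac{992 \left(-44 - 708\right)}{1369} = \frac{992}{1369} \left(-752\right) = - \frac{745984}{1369}$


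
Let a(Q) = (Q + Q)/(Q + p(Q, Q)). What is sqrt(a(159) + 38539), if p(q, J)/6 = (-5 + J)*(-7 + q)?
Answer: sqrt(84658748089893)/46869 ≈ 196.31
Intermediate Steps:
p(q, J) = 6*(-7 + q)*(-5 + J) (p(q, J) = 6*((-5 + J)*(-7 + q)) = 6*((-7 + q)*(-5 + J)) = 6*(-7 + q)*(-5 + J))
a(Q) = 2*Q/(210 - 71*Q + 6*Q**2) (a(Q) = (Q + Q)/(Q + (210 - 42*Q - 30*Q + 6*Q*Q)) = (2*Q)/(Q + (210 - 42*Q - 30*Q + 6*Q**2)) = (2*Q)/(Q + (210 - 72*Q + 6*Q**2)) = (2*Q)/(210 - 71*Q + 6*Q**2) = 2*Q/(210 - 71*Q + 6*Q**2))
sqrt(a(159) + 38539) = sqrt(2*159/(210 - 71*159 + 6*159**2) + 38539) = sqrt(2*159/(210 - 11289 + 6*25281) + 38539) = sqrt(2*159/(210 - 11289 + 151686) + 38539) = sqrt(2*159/140607 + 38539) = sqrt(2*159*(1/140607) + 38539) = sqrt(106/46869 + 38539) = sqrt(1806284497/46869) = sqrt(84658748089893)/46869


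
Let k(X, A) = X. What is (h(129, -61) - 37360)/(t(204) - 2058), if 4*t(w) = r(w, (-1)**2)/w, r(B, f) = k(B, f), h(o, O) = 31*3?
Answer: 149068/8231 ≈ 18.111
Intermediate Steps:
h(o, O) = 93
r(B, f) = B
t(w) = 1/4 (t(w) = (w/w)/4 = (1/4)*1 = 1/4)
(h(129, -61) - 37360)/(t(204) - 2058) = (93 - 37360)/(1/4 - 2058) = -37267/(-8231/4) = -37267*(-4/8231) = 149068/8231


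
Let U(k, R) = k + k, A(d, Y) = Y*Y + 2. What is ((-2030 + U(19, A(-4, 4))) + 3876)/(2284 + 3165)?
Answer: 1884/5449 ≈ 0.34575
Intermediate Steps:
A(d, Y) = 2 + Y**2 (A(d, Y) = Y**2 + 2 = 2 + Y**2)
U(k, R) = 2*k
((-2030 + U(19, A(-4, 4))) + 3876)/(2284 + 3165) = ((-2030 + 2*19) + 3876)/(2284 + 3165) = ((-2030 + 38) + 3876)/5449 = (-1992 + 3876)*(1/5449) = 1884*(1/5449) = 1884/5449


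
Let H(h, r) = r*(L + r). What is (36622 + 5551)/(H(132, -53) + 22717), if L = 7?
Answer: 42173/25155 ≈ 1.6765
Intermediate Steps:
H(h, r) = r*(7 + r)
(36622 + 5551)/(H(132, -53) + 22717) = (36622 + 5551)/(-53*(7 - 53) + 22717) = 42173/(-53*(-46) + 22717) = 42173/(2438 + 22717) = 42173/25155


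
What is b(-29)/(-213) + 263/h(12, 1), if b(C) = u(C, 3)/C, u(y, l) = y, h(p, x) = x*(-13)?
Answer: -56032/2769 ≈ -20.235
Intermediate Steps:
h(p, x) = -13*x
b(C) = 1 (b(C) = C/C = 1)
b(-29)/(-213) + 263/h(12, 1) = 1/(-213) + 263/((-13*1)) = 1*(-1/213) + 263/(-13) = -1/213 + 263*(-1/13) = -1/213 - 263/13 = -56032/2769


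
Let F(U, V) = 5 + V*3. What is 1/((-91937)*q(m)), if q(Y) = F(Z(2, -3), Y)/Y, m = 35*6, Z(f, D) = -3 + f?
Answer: -42/11675999 ≈ -3.5971e-6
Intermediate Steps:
F(U, V) = 5 + 3*V
m = 210
q(Y) = (5 + 3*Y)/Y
1/((-91937)*q(m)) = 1/((-91937)*(3 + 5/210)) = -1/(91937*(3 + 5*(1/210))) = -1/(91937*(3 + 1/42)) = -1/(91937*127/42) = -1/91937*42/127 = -42/11675999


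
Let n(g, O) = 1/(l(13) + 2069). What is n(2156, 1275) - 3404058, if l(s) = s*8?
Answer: -7397018033/2173 ≈ -3.4041e+6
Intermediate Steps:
l(s) = 8*s
n(g, O) = 1/2173 (n(g, O) = 1/(8*13 + 2069) = 1/(104 + 2069) = 1/2173)
n(2156, 1275) - 3404058 = 1/2173 - 3404058 = -7397018033/2173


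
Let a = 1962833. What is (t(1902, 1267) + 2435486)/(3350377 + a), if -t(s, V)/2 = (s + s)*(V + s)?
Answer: -10837133/2656605 ≈ -4.0793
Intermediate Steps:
t(s, V) = -4*s*(V + s) (t(s, V) = -2*(s + s)*(V + s) = -2*2*s*(V + s) = -4*s*(V + s))
(t(1902, 1267) + 2435486)/(3350377 + a) = (-4*1902*(1267 + 1902) + 2435486)/(3350377 + 1962833) = (-4*1902*3169 + 2435486)/5313210 = (-24109752 + 2435486)*(1/5313210) = -21674266*1/5313210 = -10837133/2656605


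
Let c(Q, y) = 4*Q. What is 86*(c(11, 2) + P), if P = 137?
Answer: 15566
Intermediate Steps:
86*(c(11, 2) + P) = 86*(4*11 + 137) = 86*(44 + 137) = 86*181 = 15566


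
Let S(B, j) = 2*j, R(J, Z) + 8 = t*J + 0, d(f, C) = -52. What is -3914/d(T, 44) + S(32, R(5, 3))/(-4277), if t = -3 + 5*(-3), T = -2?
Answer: 92035/1222 ≈ 75.315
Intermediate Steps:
t = -18 (t = -3 - 15 = -18)
R(J, Z) = -8 - 18*J (R(J, Z) = -8 + (-18*J + 0) = -8 - 18*J)
-3914/d(T, 44) + S(32, R(5, 3))/(-4277) = -3914/(-52) + (2*(-8 - 18*5))/(-4277) = -3914*(-1/52) + (2*(-8 - 90))*(-1/4277) = 1957/26 + (2*(-98))*(-1/4277) = 1957/26 - 196*(-1/4277) = 1957/26 + 28/611 = 92035/1222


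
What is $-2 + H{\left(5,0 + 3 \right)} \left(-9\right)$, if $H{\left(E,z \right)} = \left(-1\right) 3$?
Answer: $25$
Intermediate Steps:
$H{\left(E,z \right)} = -3$
$-2 + H{\left(5,0 + 3 \right)} \left(-9\right) = -2 - -27 = -2 + 27 = 25$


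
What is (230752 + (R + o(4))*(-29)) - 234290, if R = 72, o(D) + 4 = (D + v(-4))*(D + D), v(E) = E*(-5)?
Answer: -11078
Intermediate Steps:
v(E) = -5*E
o(D) = -4 + 2*D*(20 + D) (o(D) = -4 + (D - 5*(-4))*(D + D) = -4 + (D + 20)*(2*D) = -4 + (20 + D)*(2*D) = -4 + 2*D*(20 + D))
(230752 + (R + o(4))*(-29)) - 234290 = (230752 + (72 + (-4 + 2*4² + 40*4))*(-29)) - 234290 = (230752 + (72 + (-4 + 2*16 + 160))*(-29)) - 234290 = (230752 + (72 + (-4 + 32 + 160))*(-29)) - 234290 = (230752 + (72 + 188)*(-29)) - 234290 = (230752 + 260*(-29)) - 234290 = (230752 - 7540) - 234290 = 223212 - 234290 = -11078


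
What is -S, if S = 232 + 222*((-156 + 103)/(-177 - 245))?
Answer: -54835/211 ≈ -259.88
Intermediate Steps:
S = 54835/211 (S = 232 + 222*(-53/(-422)) = 232 + 222*(-53*(-1/422)) = 232 + 222*(53/422) = 232 + 5883/211 = 54835/211 ≈ 259.88)
-S = -1*54835/211 = -54835/211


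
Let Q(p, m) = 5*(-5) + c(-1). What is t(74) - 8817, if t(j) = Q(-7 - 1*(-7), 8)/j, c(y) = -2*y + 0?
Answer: -652481/74 ≈ -8817.3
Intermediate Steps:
c(y) = -2*y
Q(p, m) = -23 (Q(p, m) = 5*(-5) - 2*(-1) = -25 + 2 = -23)
t(j) = -23/j
t(74) - 8817 = -23/74 - 8817 = -652481/74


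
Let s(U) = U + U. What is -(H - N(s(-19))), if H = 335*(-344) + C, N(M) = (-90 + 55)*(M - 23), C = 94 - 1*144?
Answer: 117425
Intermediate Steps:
C = -50 (C = 94 - 144 = -50)
s(U) = 2*U
N(M) = 805 - 35*M (N(M) = -35*(-23 + M) = 805 - 35*M)
H = -115290 (H = 335*(-344) - 50 = -115240 - 50 = -115290)
-(H - N(s(-19))) = -(-115290 - (805 - 70*(-19))) = -(-115290 - (805 - 35*(-38))) = -(-115290 - (805 + 1330)) = -(-115290 - 1*2135) = -(-115290 - 2135) = -1*(-117425) = 117425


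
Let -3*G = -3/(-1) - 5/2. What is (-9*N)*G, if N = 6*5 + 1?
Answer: 93/2 ≈ 46.500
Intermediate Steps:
G = -⅙ (G = -(-3/(-1) - 5/2)/3 = -(-3*(-1) - 5*½)/3 = -(3 - 5/2)/3 = -⅓*½ = -⅙ ≈ -0.16667)
N = 31 (N = 30 + 1 = 31)
(-9*N)*G = -9*31*(-⅙) = -279*(-⅙) = 93/2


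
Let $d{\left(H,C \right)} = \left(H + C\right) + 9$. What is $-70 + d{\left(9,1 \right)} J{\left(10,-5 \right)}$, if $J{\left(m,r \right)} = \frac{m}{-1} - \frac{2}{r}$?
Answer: $- \frac{1262}{5} \approx -252.4$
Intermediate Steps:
$J{\left(m,r \right)} = - m - \frac{2}{r}$ ($J{\left(m,r \right)} = m \left(-1\right) - \frac{2}{r} = - m - \frac{2}{r}$)
$d{\left(H,C \right)} = 9 + C + H$ ($d{\left(H,C \right)} = \left(C + H\right) + 9 = 9 + C + H$)
$-70 + d{\left(9,1 \right)} J{\left(10,-5 \right)} = -70 + \left(9 + 1 + 9\right) \left(\left(-1\right) 10 - \frac{2}{-5}\right) = -70 + 19 \left(-10 - - \frac{2}{5}\right) = -70 + 19 \left(-10 + \frac{2}{5}\right) = -70 + 19 \left(- \frac{48}{5}\right) = -70 - \frac{912}{5} = - \frac{1262}{5}$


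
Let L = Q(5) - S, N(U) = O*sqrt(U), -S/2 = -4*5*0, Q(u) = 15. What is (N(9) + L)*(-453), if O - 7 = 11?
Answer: -31257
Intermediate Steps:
O = 18 (O = 7 + 11 = 18)
S = 0 (S = -2*(-4*5)*0 = -(-40)*0 = -2*0 = 0)
N(U) = 18*sqrt(U)
L = 15 (L = 15 - 1*0 = 15 + 0 = 15)
(N(9) + L)*(-453) = (18*sqrt(9) + 15)*(-453) = (18*3 + 15)*(-453) = (54 + 15)*(-453) = 69*(-453) = -31257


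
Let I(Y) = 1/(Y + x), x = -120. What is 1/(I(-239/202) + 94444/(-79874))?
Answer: -977617823/1164014612 ≈ -0.83987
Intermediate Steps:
I(Y) = 1/(-120 + Y) (I(Y) = 1/(Y - 120) = 1/(-120 + Y))
1/(I(-239/202) + 94444/(-79874)) = 1/(1/(-120 - 239/202) + 94444/(-79874)) = 1/(1/(-120 - 239*1/202) + 94444*(-1/79874)) = 1/(1/(-120 - 239/202) - 47222/39937) = 1/(1/(-24479/202) - 47222/39937) = 1/(-202/24479 - 47222/39937) = 1/(-1164014612/977617823) = -977617823/1164014612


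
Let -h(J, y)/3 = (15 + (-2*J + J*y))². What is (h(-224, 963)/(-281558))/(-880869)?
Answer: -46332132001/82671904634 ≈ -0.56043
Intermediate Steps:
h(J, y) = -3*(15 - 2*J + J*y)² (h(J, y) = -3*(15 + (-2*J + J*y))² = -3*(15 - 2*J + J*y)²)
(h(-224, 963)/(-281558))/(-880869) = (-3*(15 - 2*(-224) - 224*963)²/(-281558))/(-880869) = (-3*(15 + 448 - 215712)²*(-1/281558))*(-1/880869) = (-3*(-215249)²*(-1/281558))*(-1/880869) = (-3*46332132001*(-1/281558))*(-1/880869) = -138996396003*(-1/281558)*(-1/880869) = (138996396003/281558)*(-1/880869) = -46332132001/82671904634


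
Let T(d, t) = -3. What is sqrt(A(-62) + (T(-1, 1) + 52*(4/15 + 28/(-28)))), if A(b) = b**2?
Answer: sqrt(855645)/15 ≈ 61.667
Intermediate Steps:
sqrt(A(-62) + (T(-1, 1) + 52*(4/15 + 28/(-28)))) = sqrt((-62)**2 + (-3 + 52*(4/15 + 28/(-28)))) = sqrt(3844 + (-3 + 52*(4*(1/15) + 28*(-1/28)))) = sqrt(3844 + (-3 + 52*(4/15 - 1))) = sqrt(3844 + (-3 + 52*(-11/15))) = sqrt(3844 + (-3 - 572/15)) = sqrt(3844 - 617/15) = sqrt(57043/15) = sqrt(855645)/15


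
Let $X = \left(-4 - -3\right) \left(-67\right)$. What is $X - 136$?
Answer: $-69$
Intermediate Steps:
$X = 67$ ($X = \left(-4 + 3\right) \left(-67\right) = \left(-1\right) \left(-67\right) = 67$)
$X - 136 = 67 - 136 = -69$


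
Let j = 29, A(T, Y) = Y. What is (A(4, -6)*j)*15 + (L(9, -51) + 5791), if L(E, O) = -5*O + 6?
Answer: 3442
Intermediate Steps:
L(E, O) = 6 - 5*O
(A(4, -6)*j)*15 + (L(9, -51) + 5791) = -6*29*15 + ((6 - 5*(-51)) + 5791) = -174*15 + ((6 + 255) + 5791) = -2610 + (261 + 5791) = -2610 + 6052 = 3442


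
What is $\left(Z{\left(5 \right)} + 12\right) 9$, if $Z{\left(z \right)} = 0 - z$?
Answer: $63$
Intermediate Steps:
$Z{\left(z \right)} = - z$
$\left(Z{\left(5 \right)} + 12\right) 9 = \left(\left(-1\right) 5 + 12\right) 9 = \left(-5 + 12\right) 9 = 7 \cdot 9 = 63$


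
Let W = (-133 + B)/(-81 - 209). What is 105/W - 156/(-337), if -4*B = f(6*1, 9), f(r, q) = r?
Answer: 20565264/90653 ≈ 226.86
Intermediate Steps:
B = -3/2 ≈ -1.5000
W = 269/580 (W = (-133 - 3/2)/(-81 - 209) = -269/2/(-290) = -269/2*(-1/290) = 269/580 ≈ 0.46379)
105/W - 156/(-337) = 105/(269/580) - 156/(-337) = 105*(580/269) - 156*(-1/337) = 60900/269 + 156/337 = 20565264/90653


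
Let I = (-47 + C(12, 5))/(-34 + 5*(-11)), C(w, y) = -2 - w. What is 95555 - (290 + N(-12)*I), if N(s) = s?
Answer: 8479317/89 ≈ 95273.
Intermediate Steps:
I = 61/89 (I = (-47 + (-2 - 1*12))/(-34 + 5*(-11)) = (-47 + (-2 - 12))/(-34 - 55) = (-47 - 14)/(-89) = -61*(-1/89) = 61/89 ≈ 0.68539)
95555 - (290 + N(-12)*I) = 95555 - (290 - 12*61/89) = 95555 - (290 - 732/89) = 95555 - 1*25078/89 = 95555 - 25078/89 = 8479317/89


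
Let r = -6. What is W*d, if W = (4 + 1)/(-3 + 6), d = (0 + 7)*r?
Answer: -70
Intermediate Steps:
d = -42 (d = (0 + 7)*(-6) = 7*(-6) = -42)
W = 5/3 ≈ 1.6667
W*d = (5/3)*(-42) = -70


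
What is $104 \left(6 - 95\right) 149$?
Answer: $-1379144$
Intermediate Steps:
$104 \left(6 - 95\right) 149 = 104 \left(-89\right) 149 = \left(-9256\right) 149 = -1379144$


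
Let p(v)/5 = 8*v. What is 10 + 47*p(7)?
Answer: 13170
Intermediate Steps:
p(v) = 40*v (p(v) = 5*(8*v) = 40*v)
10 + 47*p(7) = 10 + 47*(40*7) = 10 + 47*280 = 10 + 13160 = 13170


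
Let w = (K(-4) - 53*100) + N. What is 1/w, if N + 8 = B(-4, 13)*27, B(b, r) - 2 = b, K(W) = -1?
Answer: -1/5363 ≈ -0.00018646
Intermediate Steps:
B(b, r) = 2 + b
N = -62 (N = -8 + (2 - 4)*27 = -8 - 2*27 = -8 - 54 = -62)
w = -5363 (w = (-1 - 53*100) - 62 = (-1 - 5300) - 62 = -5301 - 62 = -5363)
1/w = 1/(-5363) = -1/5363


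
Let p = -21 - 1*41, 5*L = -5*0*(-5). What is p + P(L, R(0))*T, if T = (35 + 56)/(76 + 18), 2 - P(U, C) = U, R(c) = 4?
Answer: -2823/47 ≈ -60.064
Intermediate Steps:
L = 0 (L = (-5*0*(-5))/5 = (0*(-5))/5 = (⅕)*0 = 0)
P(U, C) = 2 - U
T = 91/94 ≈ 0.96809
p = -62 (p = -21 - 41 = -62)
p + P(L, R(0))*T = -62 + (2 - 1*0)*(91/94) = -62 + (2 + 0)*(91/94) = -62 + 2*(91/94) = -62 + 91/47 = -2823/47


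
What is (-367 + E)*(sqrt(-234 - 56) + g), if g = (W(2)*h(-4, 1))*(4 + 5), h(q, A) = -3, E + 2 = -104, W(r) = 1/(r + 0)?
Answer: 12771/2 - 473*I*sqrt(290) ≈ 6385.5 - 8054.9*I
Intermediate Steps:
W(r) = 1/r
E = -106 (E = -2 - 104 = -106)
g = -27/2 (g = (-3/2)*(4 + 5) = ((1/2)*(-3))*9 = -3/2*9 = -27/2 ≈ -13.500)
(-367 + E)*(sqrt(-234 - 56) + g) = (-367 - 106)*(sqrt(-234 - 56) - 27/2) = -473*(sqrt(-290) - 27/2) = -473*(I*sqrt(290) - 27/2) = -473*(-27/2 + I*sqrt(290)) = 12771/2 - 473*I*sqrt(290)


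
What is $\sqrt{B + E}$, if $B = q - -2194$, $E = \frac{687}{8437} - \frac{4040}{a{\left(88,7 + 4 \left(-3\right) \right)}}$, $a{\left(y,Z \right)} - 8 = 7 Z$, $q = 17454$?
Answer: $\frac{\sqrt{114150048045891}}{75933} \approx 140.7$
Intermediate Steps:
$a{\left(y,Z \right)} = 8 + 7 Z$
$E = \frac{34104029}{227799}$ ($E = \frac{687}{8437} - \frac{4040}{8 + 7 \left(7 + 4 \left(-3\right)\right)} = 687 \cdot \frac{1}{8437} - \frac{4040}{8 + 7 \left(7 - 12\right)} = \frac{687}{8437} - \frac{4040}{8 + 7 \left(-5\right)} = \frac{687}{8437} - \frac{4040}{8 - 35} = \frac{687}{8437} - \frac{4040}{-27} = \frac{687}{8437} - - \frac{4040}{27} = \frac{687}{8437} + \frac{4040}{27} = \frac{34104029}{227799} \approx 149.71$)
$B = 19648$ ($B = 17454 - -2194 = 17454 + 2194 = 19648$)
$\sqrt{B + E} = \sqrt{19648 + \frac{34104029}{227799}} = \sqrt{\frac{4509898781}{227799}} = \frac{\sqrt{114150048045891}}{75933}$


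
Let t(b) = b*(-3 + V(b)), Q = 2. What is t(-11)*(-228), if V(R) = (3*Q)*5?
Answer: 67716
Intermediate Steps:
V(R) = 30 (V(R) = (3*2)*5 = 6*5 = 30)
t(b) = 27*b (t(b) = b*(-3 + 30) = b*27 = 27*b)
t(-11)*(-228) = (27*(-11))*(-228) = -297*(-228) = 67716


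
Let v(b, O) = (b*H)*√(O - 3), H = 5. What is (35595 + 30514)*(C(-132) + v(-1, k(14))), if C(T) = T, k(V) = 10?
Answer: -8726388 - 330545*√7 ≈ -9.6009e+6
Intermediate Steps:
v(b, O) = 5*b*√(-3 + O) (v(b, O) = (b*5)*√(O - 3) = (5*b)*√(-3 + O) = 5*b*√(-3 + O))
(35595 + 30514)*(C(-132) + v(-1, k(14))) = (35595 + 30514)*(-132 + 5*(-1)*√(-3 + 10)) = 66109*(-132 + 5*(-1)*√7) = 66109*(-132 - 5*√7) = -8726388 - 330545*√7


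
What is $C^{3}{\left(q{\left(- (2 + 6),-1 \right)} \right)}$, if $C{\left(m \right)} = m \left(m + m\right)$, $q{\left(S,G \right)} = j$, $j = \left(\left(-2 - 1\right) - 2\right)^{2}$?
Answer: $1953125000$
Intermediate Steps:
$j = 25$ ($j = \left(\left(-2 - 1\right) - 2\right)^{2} = \left(-3 - 2\right)^{2} = \left(-5\right)^{2} = 25$)
$q{\left(S,G \right)} = 25$
$C{\left(m \right)} = 2 m^{2}$ ($C{\left(m \right)} = m 2 m = 2 m^{2}$)
$C^{3}{\left(q{\left(- (2 + 6),-1 \right)} \right)} = \left(2 \cdot 25^{2}\right)^{3} = \left(2 \cdot 625\right)^{3} = 1250^{3} = 1953125000$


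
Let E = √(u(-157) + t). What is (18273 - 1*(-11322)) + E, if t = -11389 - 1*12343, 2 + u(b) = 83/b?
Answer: 29595 + I*√585032397/157 ≈ 29595.0 + 154.06*I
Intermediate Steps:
u(b) = -2 + 83/b
t = -23732 (t = -11389 - 12343 = -23732)
E = I*√585032397/157 (E = √((-2 + 83/(-157)) - 23732) = √((-2 + 83*(-1/157)) - 23732) = √((-2 - 83/157) - 23732) = √(-397/157 - 23732) = √(-3726321/157) = I*√585032397/157 ≈ 154.06*I)
(18273 - 1*(-11322)) + E = (18273 - 1*(-11322)) + I*√585032397/157 = (18273 + 11322) + I*√585032397/157 = 29595 + I*√585032397/157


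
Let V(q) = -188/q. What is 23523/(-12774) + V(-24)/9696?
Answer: -227978945/123856704 ≈ -1.8407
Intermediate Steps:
23523/(-12774) + V(-24)/9696 = 23523/(-12774) - 188/(-24)/9696 = 23523*(-1/12774) - 188*(-1/24)*(1/9696) = -7841/4258 + (47/6)*(1/9696) = -7841/4258 + 47/58176 = -227978945/123856704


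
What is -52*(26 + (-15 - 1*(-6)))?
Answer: -884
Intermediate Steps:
-52*(26 + (-15 - 1*(-6))) = -52*(26 + (-15 + 6)) = -52*(26 - 9) = -52*17 = -884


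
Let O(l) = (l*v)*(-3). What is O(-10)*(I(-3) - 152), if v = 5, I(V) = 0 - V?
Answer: -22350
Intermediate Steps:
I(V) = -V
O(l) = -15*l (O(l) = (l*5)*(-3) = (5*l)*(-3) = -15*l)
O(-10)*(I(-3) - 152) = (-15*(-10))*(-1*(-3) - 152) = 150*(3 - 152) = 150*(-149) = -22350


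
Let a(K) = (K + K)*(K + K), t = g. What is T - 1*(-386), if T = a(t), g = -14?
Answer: 1170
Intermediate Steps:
t = -14
a(K) = 4*K² (a(K) = (2*K)*(2*K) = 4*K²)
T = 784 (T = 4*(-14)² = 4*196 = 784)
T - 1*(-386) = 784 - 1*(-386) = 784 + 386 = 1170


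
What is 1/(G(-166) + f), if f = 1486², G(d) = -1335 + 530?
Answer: 1/2207391 ≈ 4.5302e-7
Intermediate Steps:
G(d) = -805
f = 2208196
1/(G(-166) + f) = 1/(-805 + 2208196) = 1/2207391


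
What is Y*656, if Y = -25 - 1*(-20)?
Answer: -3280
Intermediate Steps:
Y = -5 (Y = -25 + 20 = -5)
Y*656 = -5*656 = -3280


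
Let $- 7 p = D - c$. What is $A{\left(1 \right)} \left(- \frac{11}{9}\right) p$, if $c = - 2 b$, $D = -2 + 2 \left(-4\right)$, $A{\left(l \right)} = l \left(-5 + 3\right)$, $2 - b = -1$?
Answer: $\frac{88}{63} \approx 1.3968$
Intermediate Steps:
$b = 3$ ($b = 2 - -1 = 2 + 1 = 3$)
$A{\left(l \right)} = - 2 l$ ($A{\left(l \right)} = l \left(-2\right) = - 2 l$)
$D = -10$ ($D = -2 - 8 = -10$)
$c = -6$ ($c = \left(-2\right) 3 = -6$)
$p = \frac{4}{7}$ ($p = - \frac{-10 - -6}{7} = - \frac{-10 + 6}{7} = \left(- \frac{1}{7}\right) \left(-4\right) = \frac{4}{7} \approx 0.57143$)
$A{\left(1 \right)} \left(- \frac{11}{9}\right) p = \left(-2\right) 1 \left(- \frac{11}{9}\right) \frac{4}{7} = - 2 \left(\left(-11\right) \frac{1}{9}\right) \frac{4}{7} = \left(-2\right) \left(- \frac{11}{9}\right) \frac{4}{7} = \frac{22}{9} \cdot \frac{4}{7} = \frac{88}{63}$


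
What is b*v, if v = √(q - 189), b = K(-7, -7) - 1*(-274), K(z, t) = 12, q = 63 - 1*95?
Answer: 286*I*√221 ≈ 4251.7*I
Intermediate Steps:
q = -32 (q = 63 - 95 = -32)
b = 286 (b = 12 - 1*(-274) = 12 + 274 = 286)
v = I*√221 (v = √(-32 - 189) = √(-221) = I*√221 ≈ 14.866*I)
b*v = 286*(I*√221) = 286*I*√221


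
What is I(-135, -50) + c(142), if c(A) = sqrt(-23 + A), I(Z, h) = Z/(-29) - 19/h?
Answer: 7301/1450 + sqrt(119) ≈ 15.944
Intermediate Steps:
I(Z, h) = -19/h - Z/29 (I(Z, h) = Z*(-1/29) - 19/h = -Z/29 - 19/h = -19/h - Z/29)
I(-135, -50) + c(142) = (-19/(-50) - 1/29*(-135)) + sqrt(-23 + 142) = (-19*(-1/50) + 135/29) + sqrt(119) = (19/50 + 135/29) + sqrt(119) = 7301/1450 + sqrt(119)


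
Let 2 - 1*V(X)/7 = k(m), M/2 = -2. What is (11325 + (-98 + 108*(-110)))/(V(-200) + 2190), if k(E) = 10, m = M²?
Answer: -653/2134 ≈ -0.30600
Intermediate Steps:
M = -4 (M = 2*(-2) = -4)
m = 16 (m = (-4)² = 16)
V(X) = -56 (V(X) = 14 - 7*10 = 14 - 70 = -56)
(11325 + (-98 + 108*(-110)))/(V(-200) + 2190) = (11325 + (-98 + 108*(-110)))/(-56 + 2190) = (11325 + (-98 - 11880))/2134 = (11325 - 11978)*(1/2134) = -653*1/2134 = -653/2134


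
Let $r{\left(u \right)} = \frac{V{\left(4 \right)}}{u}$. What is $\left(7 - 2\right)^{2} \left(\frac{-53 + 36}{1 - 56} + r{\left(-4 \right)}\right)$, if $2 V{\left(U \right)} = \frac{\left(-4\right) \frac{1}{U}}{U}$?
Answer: $\frac{2995}{352} \approx 8.5085$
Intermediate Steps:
$V{\left(U \right)} = - \frac{2}{U^{2}}$ ($V{\left(U \right)} = \frac{- \frac{4}{U} \frac{1}{U}}{2} = \frac{\left(-4\right) \frac{1}{U^{2}}}{2} = - \frac{2}{U^{2}}$)
$r{\left(u \right)} = - \frac{1}{8 u}$ ($r{\left(u \right)} = \frac{\left(-2\right) \frac{1}{16}}{u} = - \frac{1}{8 u}$)
$\left(7 - 2\right)^{2} \left(\frac{-53 + 36}{1 - 56} + r{\left(-4 \right)}\right) = \left(7 - 2\right)^{2} \left(\frac{-53 + 36}{1 - 56} - \frac{1}{8 \left(-4\right)}\right) = 5^{2} \left(- \frac{17}{-55} - - \frac{1}{32}\right) = 25 \left(\left(-17\right) \left(- \frac{1}{55}\right) + \frac{1}{32}\right) = 25 \left(\frac{17}{55} + \frac{1}{32}\right) = 25 \cdot \frac{599}{1760} = \frac{2995}{352}$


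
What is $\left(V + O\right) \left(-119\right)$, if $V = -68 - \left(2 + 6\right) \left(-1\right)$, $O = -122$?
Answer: $21658$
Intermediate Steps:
$V = -60$ ($V = -68 - 8 \left(-1\right) = -68 - -8 = -68 + 8 = -60$)
$\left(V + O\right) \left(-119\right) = \left(-60 - 122\right) \left(-119\right) = \left(-182\right) \left(-119\right) = 21658$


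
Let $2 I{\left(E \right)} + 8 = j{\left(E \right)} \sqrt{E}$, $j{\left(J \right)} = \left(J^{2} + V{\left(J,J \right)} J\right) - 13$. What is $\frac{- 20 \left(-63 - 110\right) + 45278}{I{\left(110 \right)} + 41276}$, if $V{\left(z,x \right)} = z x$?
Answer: $- \frac{365729952}{9019103742757} + \frac{65459374206 \sqrt{110}}{99210141170327} \approx 0.0068795$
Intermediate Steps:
$V{\left(z,x \right)} = x z$
$j{\left(J \right)} = -13 + J^{2} + J^{3}$ ($j{\left(J \right)} = \left(J^{2} + J J J\right) - 13 = \left(J^{2} + J^{2} J\right) - 13 = \left(J^{2} + J^{3}\right) - 13 = -13 + J^{2} + J^{3}$)
$I{\left(E \right)} = -4 + \frac{\sqrt{E} \left(-13 + E^{2} + E^{3}\right)}{2}$ ($I{\left(E \right)} = -4 + \frac{\left(-13 + E^{2} + E^{3}\right) \sqrt{E}}{2} = -4 + \frac{\sqrt{E} \left(-13 + E^{2} + E^{3}\right)}{2}$)
$\frac{- 20 \left(-63 - 110\right) + 45278}{I{\left(110 \right)} + 41276} = \frac{- 20 \left(-63 - 110\right) + 45278}{\left(-4 + \frac{\sqrt{110} \left(-13 + 110^{2} + 110^{3}\right)}{2}\right) + 41276} = \frac{\left(-20\right) \left(-173\right) + 45278}{\left(-4 + \frac{\sqrt{110} \left(-13 + 12100 + 1331000\right)}{2}\right) + 41276} = \frac{3460 + 45278}{\left(-4 + \frac{1}{2} \sqrt{110} \cdot 1343087\right) + 41276} = \frac{48738}{\left(-4 + \frac{1343087 \sqrt{110}}{2}\right) + 41276} = \frac{48738}{41272 + \frac{1343087 \sqrt{110}}{2}}$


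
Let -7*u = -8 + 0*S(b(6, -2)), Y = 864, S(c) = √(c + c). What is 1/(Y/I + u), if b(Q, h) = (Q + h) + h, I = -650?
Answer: -2275/424 ≈ -5.3656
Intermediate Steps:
b(Q, h) = Q + 2*h
S(c) = √2*√c (S(c) = √(2*c) = √2*√c)
u = 8/7 (u = -(-8 + 0*(√2*√(6 + 2*(-2))))/7 = -(-8 + 0*(√2*√(6 - 4)))/7 = -(-8 + 0*(√2*√2))/7 = -(-8 + 0*2)/7 = -(-8 + 0)/7 = -⅐*(-8) = 8/7 ≈ 1.1429)
1/(Y/I + u) = 1/(864/(-650) + 8/7) = 1/(864*(-1/650) + 8/7) = 1/(-432/325 + 8/7) = 1/(-424/2275) = -2275/424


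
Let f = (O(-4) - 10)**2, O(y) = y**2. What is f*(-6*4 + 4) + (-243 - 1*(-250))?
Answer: -713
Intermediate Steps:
f = 36 (f = ((-4)**2 - 10)**2 = (16 - 10)**2 = 6**2 = 36)
f*(-6*4 + 4) + (-243 - 1*(-250)) = 36*(-6*4 + 4) + (-243 - 1*(-250)) = 36*(-24 + 4) + (-243 + 250) = 36*(-20) + 7 = -720 + 7 = -713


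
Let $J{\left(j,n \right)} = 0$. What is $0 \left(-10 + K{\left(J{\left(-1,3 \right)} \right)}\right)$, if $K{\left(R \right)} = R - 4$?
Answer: $0$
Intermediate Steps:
$K{\left(R \right)} = -4 + R$
$0 \left(-10 + K{\left(J{\left(-1,3 \right)} \right)}\right) = 0 \left(-10 + \left(-4 + 0\right)\right) = 0 \left(-10 - 4\right) = 0 \left(-14\right) = 0$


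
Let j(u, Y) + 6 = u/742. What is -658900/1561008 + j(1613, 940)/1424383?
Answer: -87048836632139/206227144685436 ≈ -0.42210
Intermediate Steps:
j(u, Y) = -6 + u/742
-658900/1561008 + j(1613, 940)/1424383 = -658900/1561008 + (-6 + (1/742)*1613)/1424383 = -658900*1/1561008 + (-6 + 1613/742)*(1/1424383) = -164725/390252 - 2839/742*1/1424383 = -164725/390252 - 2839/1056892186 = -87048836632139/206227144685436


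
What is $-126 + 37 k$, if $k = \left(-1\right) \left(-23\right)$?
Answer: $725$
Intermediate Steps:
$k = 23$
$-126 + 37 k = -126 + 37 \cdot 23 = -126 + 851 = 725$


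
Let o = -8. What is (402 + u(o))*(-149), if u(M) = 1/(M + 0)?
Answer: -479035/8 ≈ -59879.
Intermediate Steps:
u(M) = 1/M
(402 + u(o))*(-149) = (402 + 1/(-8))*(-149) = (402 - 1/8)*(-149) = (3215/8)*(-149) = -479035/8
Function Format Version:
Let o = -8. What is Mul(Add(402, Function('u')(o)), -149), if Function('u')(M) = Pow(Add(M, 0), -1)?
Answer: Rational(-479035, 8) ≈ -59879.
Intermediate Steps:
Function('u')(M) = Pow(M, -1)
Mul(Add(402, Function('u')(o)), -149) = Mul(Add(402, Pow(-8, -1)), -149) = Mul(Add(402, Rational(-1, 8)), -149) = Mul(Rational(3215, 8), -149) = Rational(-479035, 8)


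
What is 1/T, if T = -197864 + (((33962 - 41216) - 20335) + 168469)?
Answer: -1/56984 ≈ -1.7549e-5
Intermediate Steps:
T = -56984 (T = -197864 + ((-7254 - 20335) + 168469) = -197864 + (-27589 + 168469) = -197864 + 140880 = -56984)
1/T = 1/(-56984) = -1/56984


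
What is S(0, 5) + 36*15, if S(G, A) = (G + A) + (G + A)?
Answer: 550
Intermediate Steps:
S(G, A) = 2*A + 2*G (S(G, A) = (A + G) + (A + G) = 2*A + 2*G)
S(0, 5) + 36*15 = (2*5 + 2*0) + 36*15 = (10 + 0) + 540 = 10 + 540 = 550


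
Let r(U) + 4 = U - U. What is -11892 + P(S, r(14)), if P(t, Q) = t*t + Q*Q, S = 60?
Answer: -8276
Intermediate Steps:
r(U) = -4 (r(U) = -4 + (U - U) = -4 + 0 = -4)
P(t, Q) = Q² + t² (P(t, Q) = t² + Q² = Q² + t²)
-11892 + P(S, r(14)) = -11892 + ((-4)² + 60²) = -11892 + (16 + 3600) = -11892 + 3616 = -8276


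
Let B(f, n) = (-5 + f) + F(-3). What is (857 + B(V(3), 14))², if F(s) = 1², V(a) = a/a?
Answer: 729316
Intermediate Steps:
V(a) = 1
F(s) = 1
B(f, n) = -4 + f (B(f, n) = (-5 + f) + 1 = -4 + f)
(857 + B(V(3), 14))² = (857 + (-4 + 1))² = (857 - 3)² = 854² = 729316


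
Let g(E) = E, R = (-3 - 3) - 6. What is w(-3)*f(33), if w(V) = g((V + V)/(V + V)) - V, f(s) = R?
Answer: -48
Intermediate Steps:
R = -12 (R = -6 - 6 = -12)
f(s) = -12
w(V) = 1 - V (w(V) = (V + V)/(V + V) - V = (2*V)/((2*V)) - V = (2*V)*(1/(2*V)) - V = 1 - V)
w(-3)*f(33) = (1 - 1*(-3))*(-12) = (1 + 3)*(-12) = 4*(-12) = -48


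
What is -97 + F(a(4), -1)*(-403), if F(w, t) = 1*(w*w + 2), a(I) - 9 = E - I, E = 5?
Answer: -41203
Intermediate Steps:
a(I) = 14 - I (a(I) = 9 + (5 - I) = 14 - I)
F(w, t) = 2 + w² (F(w, t) = 1*(w² + 2) = 1*(2 + w²) = 2 + w²)
-97 + F(a(4), -1)*(-403) = -97 + (2 + (14 - 1*4)²)*(-403) = -97 + (2 + (14 - 4)²)*(-403) = -97 + (2 + 10²)*(-403) = -97 + (2 + 100)*(-403) = -97 + 102*(-403) = -97 - 41106 = -41203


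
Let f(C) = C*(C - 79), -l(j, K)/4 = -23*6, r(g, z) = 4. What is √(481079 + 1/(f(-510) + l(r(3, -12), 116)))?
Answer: 133*√273675685098/100314 ≈ 693.60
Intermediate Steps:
l(j, K) = 552 (l(j, K) = -(-92)*6 = -4*(-138) = 552)
f(C) = C*(-79 + C)
√(481079 + 1/(f(-510) + l(r(3, -12), 116))) = √(481079 + 1/(-510*(-79 - 510) + 552)) = √(481079 + 1/(-510*(-589) + 552)) = √(481079 + 1/(300390 + 552)) = √(481079 + 1/300942) = √(144776876419/300942) = 133*√273675685098/100314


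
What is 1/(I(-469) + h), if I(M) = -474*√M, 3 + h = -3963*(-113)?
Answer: 37318/16720378575 + 79*I*√469/33440757150 ≈ 2.2319e-6 + 5.1161e-8*I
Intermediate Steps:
h = 447816 (h = -3 - 3963*(-113) = -3 + 447819 = 447816)
1/(I(-469) + h) = 1/(-474*I*√469 + 447816) = 1/(447816 - 474*I*√469)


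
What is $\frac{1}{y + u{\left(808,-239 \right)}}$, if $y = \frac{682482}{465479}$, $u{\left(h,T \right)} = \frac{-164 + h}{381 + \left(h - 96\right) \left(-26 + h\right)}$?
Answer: $\frac{37049801005}{54364978858} \approx 0.6815$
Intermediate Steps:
$u{\left(h,T \right)} = \frac{-164 + h}{381 + \left(-96 + h\right) \left(-26 + h\right)}$
$y = \frac{682482}{465479}$ ($y = 682482 \cdot \frac{1}{465479} = \frac{682482}{465479} \approx 1.4662$)
$\frac{1}{y + u{\left(808,-239 \right)}} = \frac{1}{\frac{682482}{465479} + \frac{-164 + 808}{2877 + 808^{2} - 98576}} = \frac{1}{\frac{682482}{465479} + \frac{1}{2877 + 652864 - 98576} \cdot 644} = \frac{1}{\frac{682482}{465479} + \frac{1}{557165} \cdot 644} = \frac{1}{\frac{682482}{465479} + \frac{92}{79595}} = \frac{1}{\frac{54364978858}{37049801005}} = \frac{37049801005}{54364978858}$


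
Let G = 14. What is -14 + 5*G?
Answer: 56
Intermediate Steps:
-14 + 5*G = -14 + 5*14 = -14 + 70 = 56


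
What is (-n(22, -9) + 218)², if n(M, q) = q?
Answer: 51529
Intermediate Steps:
(-n(22, -9) + 218)² = (-1*(-9) + 218)² = (9 + 218)² = 227² = 51529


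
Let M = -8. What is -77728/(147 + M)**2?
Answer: -77728/19321 ≈ -4.0230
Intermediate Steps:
-77728/(147 + M)**2 = -77728/(147 - 8)**2 = -77728/(139**2) = -77728/19321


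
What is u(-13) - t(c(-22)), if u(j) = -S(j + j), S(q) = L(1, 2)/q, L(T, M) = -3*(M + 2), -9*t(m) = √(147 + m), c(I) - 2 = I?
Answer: -6/13 + √127/9 ≈ 0.79062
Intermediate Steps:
c(I) = 2 + I
t(m) = -√(147 + m)/9
L(T, M) = -6 - 3*M (L(T, M) = -3*(2 + M) = -6 - 3*M)
S(q) = -12/q (S(q) = (-6 - 3*2)/q = (-6 - 6)/q = -12/q)
u(j) = 6/j (u(j) = -(-12)/(j + j) = -(-12)/(2*j) = -(-12)*1/(2*j) = -(-6)/j = 6/j)
u(-13) - t(c(-22)) = 6/(-13) - (-1)*√(147 + (2 - 22))/9 = 6*(-1/13) - (-1)*√(147 - 20)/9 = -6/13 - (-1)*√127/9 = -6/13 + √127/9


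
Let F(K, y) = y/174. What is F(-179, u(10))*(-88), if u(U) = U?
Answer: -440/87 ≈ -5.0575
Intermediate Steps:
F(K, y) = y/174 (F(K, y) = y*(1/174) = y/174)
F(-179, u(10))*(-88) = ((1/174)*10)*(-88) = (5/87)*(-88) = -440/87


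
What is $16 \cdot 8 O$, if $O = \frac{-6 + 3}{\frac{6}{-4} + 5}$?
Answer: $- \frac{768}{7} \approx -109.71$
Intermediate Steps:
$O = - \frac{6}{7}$ ($O = - \frac{3}{6 \left(- \frac{1}{4}\right) + 5} = - \frac{3}{- \frac{3}{2} + 5} = - \frac{3}{\frac{7}{2}} = \left(-3\right) \frac{2}{7} = - \frac{6}{7} \approx -0.85714$)
$16 \cdot 8 O = 16 \cdot 8 \left(- \frac{6}{7}\right) = 128 \left(- \frac{6}{7}\right) = - \frac{768}{7}$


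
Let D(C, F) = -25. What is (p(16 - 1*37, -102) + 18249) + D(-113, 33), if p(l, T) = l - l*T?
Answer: 16061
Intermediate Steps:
p(l, T) = l - T*l
(p(16 - 1*37, -102) + 18249) + D(-113, 33) = ((16 - 1*37)*(1 - 1*(-102)) + 18249) - 25 = ((16 - 37)*(1 + 102) + 18249) - 25 = (-21*103 + 18249) - 25 = (-2163 + 18249) - 25 = 16086 - 25 = 16061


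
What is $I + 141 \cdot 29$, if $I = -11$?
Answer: $4078$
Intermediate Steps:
$I + 141 \cdot 29 = -11 + 141 \cdot 29 = -11 + 4089 = 4078$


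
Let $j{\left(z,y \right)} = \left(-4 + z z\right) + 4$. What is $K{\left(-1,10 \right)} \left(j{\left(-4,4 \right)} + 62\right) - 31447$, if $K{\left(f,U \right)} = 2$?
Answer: $-31291$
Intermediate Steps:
$j{\left(z,y \right)} = z^{2}$ ($j{\left(z,y \right)} = \left(-4 + z^{2}\right) + 4 = z^{2}$)
$K{\left(-1,10 \right)} \left(j{\left(-4,4 \right)} + 62\right) - 31447 = 2 \left(\left(-4\right)^{2} + 62\right) - 31447 = 2 \left(16 + 62\right) - 31447 = 2 \cdot 78 - 31447 = 156 - 31447 = -31291$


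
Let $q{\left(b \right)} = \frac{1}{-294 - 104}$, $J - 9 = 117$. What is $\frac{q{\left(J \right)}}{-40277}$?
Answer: $\frac{1}{16030246} \approx 6.2382 \cdot 10^{-8}$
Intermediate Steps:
$J = 126$ ($J = 9 + 117 = 126$)
$q{\left(b \right)} = - \frac{1}{398}$ ($q{\left(b \right)} = \frac{1}{-398} = - \frac{1}{398}$)
$\frac{q{\left(J \right)}}{-40277} = - \frac{1}{398 \left(-40277\right)} = \left(- \frac{1}{398}\right) \left(- \frac{1}{40277}\right) = \frac{1}{16030246}$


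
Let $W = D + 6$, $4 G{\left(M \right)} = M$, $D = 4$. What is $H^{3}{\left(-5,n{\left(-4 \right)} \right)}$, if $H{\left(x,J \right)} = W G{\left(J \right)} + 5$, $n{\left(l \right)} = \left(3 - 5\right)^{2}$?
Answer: $3375$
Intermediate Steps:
$G{\left(M \right)} = \frac{M}{4}$
$n{\left(l \right)} = 4$ ($n{\left(l \right)} = \left(-2\right)^{2} = 4$)
$W = 10$ ($W = 4 + 6 = 10$)
$H{\left(x,J \right)} = 5 + \frac{5 J}{2}$ ($H{\left(x,J \right)} = 10 \frac{J}{4} + 5 = \frac{5 J}{2} + 5 = 5 + \frac{5 J}{2}$)
$H^{3}{\left(-5,n{\left(-4 \right)} \right)} = \left(5 + \frac{5}{2} \cdot 4\right)^{3} = \left(5 + 10\right)^{3} = 15^{3} = 3375$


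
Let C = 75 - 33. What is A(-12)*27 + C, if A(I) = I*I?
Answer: 3930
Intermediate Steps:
C = 42
A(I) = I**2
A(-12)*27 + C = (-12)**2*27 + 42 = 144*27 + 42 = 3888 + 42 = 3930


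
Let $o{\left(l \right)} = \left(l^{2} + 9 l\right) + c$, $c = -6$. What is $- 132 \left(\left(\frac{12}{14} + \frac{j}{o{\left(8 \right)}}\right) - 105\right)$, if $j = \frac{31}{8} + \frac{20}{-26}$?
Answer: $\frac{325176027}{23660} \approx 13744.0$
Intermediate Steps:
$o{\left(l \right)} = -6 + l^{2} + 9 l$ ($o{\left(l \right)} = \left(l^{2} + 9 l\right) - 6 = -6 + l^{2} + 9 l$)
$j = \frac{323}{104}$ ($j = 31 \cdot \frac{1}{8} + 20 \left(- \frac{1}{26}\right) = \frac{31}{8} - \frac{10}{13} = \frac{323}{104} \approx 3.1058$)
$- 132 \left(\left(\frac{12}{14} + \frac{j}{o{\left(8 \right)}}\right) - 105\right) = - 132 \left(\left(\frac{12}{14} + \frac{323}{104 \left(-6 + 8^{2} + 9 \cdot 8\right)}\right) - 105\right) = - 132 \left(\left(12 \cdot \frac{1}{14} + \frac{323}{104 \left(-6 + 64 + 72\right)}\right) - 105\right) = - 132 \left(\left(\frac{6}{7} + \frac{323}{104 \cdot 130}\right) - 105\right) = - 132 \left(\left(\frac{6}{7} + \frac{323}{104} \cdot \frac{1}{130}\right) - 105\right) = - 132 \left(\left(\frac{6}{7} + \frac{323}{13520}\right) - 105\right) = - 132 \left(\frac{83381}{94640} - 105\right) = \left(-132\right) \left(- \frac{9853819}{94640}\right) = \frac{325176027}{23660}$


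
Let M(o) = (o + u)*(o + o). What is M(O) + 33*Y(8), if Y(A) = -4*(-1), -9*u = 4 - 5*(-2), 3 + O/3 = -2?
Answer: 1886/3 ≈ 628.67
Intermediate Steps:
O = -15 (O = -9 + 3*(-2) = -9 - 6 = -15)
u = -14/9 (u = -(4 - 5*(-2))/9 = -(4 + 10)/9 = -⅑*14 = -14/9 ≈ -1.5556)
M(o) = 2*o*(-14/9 + o) (M(o) = (o - 14/9)*(o + o) = (-14/9 + o)*(2*o) = 2*o*(-14/9 + o))
Y(A) = 4
M(O) + 33*Y(8) = (2/9)*(-15)*(-14 + 9*(-15)) + 33*4 = (2/9)*(-15)*(-14 - 135) + 132 = (2/9)*(-15)*(-149) + 132 = 1490/3 + 132 = 1886/3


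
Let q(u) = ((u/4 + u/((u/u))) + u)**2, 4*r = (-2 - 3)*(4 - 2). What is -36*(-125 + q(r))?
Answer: 53775/16 ≈ 3360.9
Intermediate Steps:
r = -5/2 (r = ((-2 - 3)*(4 - 2))/4 = (-5*2)/4 = (1/4)*(-10) = -5/2 ≈ -2.5000)
q(u) = 81*u**2/16 (q(u) = ((u*(1/4) + u/1) + u)**2 = ((u/4 + u*1) + u)**2 = ((u/4 + u) + u)**2 = (5*u/4 + u)**2 = (9*u/4)**2 = 81*u**2/16)
-36*(-125 + q(r)) = -36*(-125 + 81*(-5/2)**2/16) = -36*(-125 + (81/16)*(25/4)) = -36*(-125 + 2025/64) = -36*(-5975/64) = 53775/16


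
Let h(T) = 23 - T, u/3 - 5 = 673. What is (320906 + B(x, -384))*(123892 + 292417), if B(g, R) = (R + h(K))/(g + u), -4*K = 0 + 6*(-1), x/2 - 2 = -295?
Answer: 386893876218759/2896 ≈ 1.3360e+11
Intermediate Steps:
x = -586 (x = 4 + 2*(-295) = 4 - 590 = -586)
u = 2034 (u = 15 + 3*673 = 15 + 2019 = 2034)
K = 3/2 (K = -(0 + 6*(-1))/4 = -(0 - 6)/4 = -1/4*(-6) = 3/2 ≈ 1.5000)
B(g, R) = (43/2 + R)/(2034 + g) (B(g, R) = (R + (23 - 1*3/2))/(g + 2034) = (R + (23 - 3/2))/(2034 + g) = (R + 43/2)/(2034 + g) = (43/2 + R)/(2034 + g))
(320906 + B(x, -384))*(123892 + 292417) = (320906 + (43/2 - 384)/(2034 - 586))*(123892 + 292417) = (320906 - 725/2/1448)*416309 = (320906 + (1/1448)*(-725/2))*416309 = (320906 - 725/2896)*416309 = (929343051/2896)*416309 = 386893876218759/2896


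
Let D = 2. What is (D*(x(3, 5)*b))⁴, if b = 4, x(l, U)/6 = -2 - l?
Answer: 3317760000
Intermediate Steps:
x(l, U) = -12 - 6*l (x(l, U) = 6*(-2 - l) = -12 - 6*l)
(D*(x(3, 5)*b))⁴ = (2*((-12 - 6*3)*4))⁴ = (2*((-12 - 18)*4))⁴ = (2*(-30*4))⁴ = (2*(-120))⁴ = (-240)⁴ = 3317760000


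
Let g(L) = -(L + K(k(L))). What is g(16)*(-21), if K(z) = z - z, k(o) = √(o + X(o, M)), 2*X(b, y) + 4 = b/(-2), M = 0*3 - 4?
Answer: 336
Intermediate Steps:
M = -4 (M = 0 - 4 = -4)
X(b, y) = -2 - b/4 (X(b, y) = -2 + (b/(-2))/2 = -2 + (b*(-½))/2 = -2 + (-b/2)/2 = -2 - b/4)
k(o) = √(-2 + 3*o/4) (k(o) = √(o + (-2 - o/4)) = √(-2 + 3*o/4))
K(z) = 0
g(L) = -L (g(L) = -(L + 0) = -L)
g(16)*(-21) = -1*16*(-21) = -16*(-21) = 336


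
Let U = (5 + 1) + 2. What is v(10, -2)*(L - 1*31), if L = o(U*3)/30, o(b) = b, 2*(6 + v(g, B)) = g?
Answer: 151/5 ≈ 30.200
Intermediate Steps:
U = 8 (U = 6 + 2 = 8)
v(g, B) = -6 + g/2
L = ⅘ (L = (8*3)/30 = 24*(1/30) = ⅘ ≈ 0.80000)
v(10, -2)*(L - 1*31) = (-6 + (½)*10)*(⅘ - 1*31) = (-6 + 5)*(⅘ - 31) = -1*(-151/5) = 151/5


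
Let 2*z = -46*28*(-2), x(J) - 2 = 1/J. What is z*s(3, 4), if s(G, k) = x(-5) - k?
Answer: -14168/5 ≈ -2833.6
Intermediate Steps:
x(J) = 2 + 1/J
s(G, k) = 9/5 - k (s(G, k) = (2 + 1/(-5)) - k = (2 - ⅕) - k = 9/5 - k)
z = 1288 (z = (-46*28*(-2))/2 = (-1288*(-2))/2 = (½)*2576 = 1288)
z*s(3, 4) = 1288*(9/5 - 1*4) = 1288*(9/5 - 4) = 1288*(-11/5) = -14168/5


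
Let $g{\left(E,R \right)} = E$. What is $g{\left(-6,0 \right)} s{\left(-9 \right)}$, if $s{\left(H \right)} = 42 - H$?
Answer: $-306$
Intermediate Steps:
$g{\left(-6,0 \right)} s{\left(-9 \right)} = - 6 \left(42 - -9\right) = - 6 \left(42 + 9\right) = \left(-6\right) 51 = -306$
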